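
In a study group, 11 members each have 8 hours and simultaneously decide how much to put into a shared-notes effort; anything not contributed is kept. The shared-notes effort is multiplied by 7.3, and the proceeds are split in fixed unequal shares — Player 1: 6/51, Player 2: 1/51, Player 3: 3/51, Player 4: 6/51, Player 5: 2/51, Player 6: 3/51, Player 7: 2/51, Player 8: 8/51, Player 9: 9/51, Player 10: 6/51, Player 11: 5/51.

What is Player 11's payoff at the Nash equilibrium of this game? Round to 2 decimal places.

Each unit j contributes comes back to j as 7.3 × (j's share), so j prefers to contribute only if that share exceeds 1/7.3 = 0.1370; otherwise keeping the unit dominates.
Player 8 and Player 9 clear that bar, contributing 8 each; the remaining 9 contribute 0. Total contributed: 16.
Player 11 keeps 8 and receives 7.3 × 16 × 5/51 = 11.45 from the shared-notes effort, for a payoff of 19.45.

19.45 hours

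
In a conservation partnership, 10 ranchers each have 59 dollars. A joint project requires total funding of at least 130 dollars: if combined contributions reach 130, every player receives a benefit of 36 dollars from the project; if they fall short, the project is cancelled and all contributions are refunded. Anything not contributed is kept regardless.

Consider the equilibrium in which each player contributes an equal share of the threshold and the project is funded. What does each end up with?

82 dollars

Equal share of the threshold: 130/10 = 13.
At this profile no one gains by cutting their contribution: any cut drops the total below 130, the project is cancelled, contributions are refunded, and the deviator ends with 59, which is less than 59 − 13 + 36 = 82. Contributing more than 13 just wastes the excess. So contributing exactly 13 is a best response.
Each player's payoff: 59 − 13 + 36 = 82.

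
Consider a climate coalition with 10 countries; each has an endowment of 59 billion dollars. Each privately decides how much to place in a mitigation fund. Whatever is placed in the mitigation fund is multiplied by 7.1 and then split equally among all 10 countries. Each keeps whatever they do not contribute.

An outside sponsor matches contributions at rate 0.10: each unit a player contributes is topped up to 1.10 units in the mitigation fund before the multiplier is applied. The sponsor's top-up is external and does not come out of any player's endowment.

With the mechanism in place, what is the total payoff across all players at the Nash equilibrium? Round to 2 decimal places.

Even with the mechanism, each unit contributed returns only 7.1 × 1.10 / 10 = 0.7810 per unit of net cost, so contributing nothing is still dominant.
At the Nash equilibrium no one contributes; group total payoff = 10 × 59 = 590.

590.00 billion dollars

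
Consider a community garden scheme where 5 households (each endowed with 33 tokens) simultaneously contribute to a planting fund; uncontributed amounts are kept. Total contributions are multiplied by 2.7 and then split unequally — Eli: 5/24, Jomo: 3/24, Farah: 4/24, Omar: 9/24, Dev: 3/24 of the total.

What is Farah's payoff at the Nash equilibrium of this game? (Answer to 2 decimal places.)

47.85 tokens

Player j's private return per contributed unit is 2.7 × (j's share). Contributing is weakly dominant for j when that share is at least 1/2.7 = 0.3704, and contributing 0 is dominant otherwise.
The only share above 0.3704 is Omar's 9/24, contributing 33; the remaining 4 contribute 0. Total contributed: 33.
Farah keeps 33 and receives 2.7 × 33 × 4/24 = 14.85 from the planting fund, for a payoff of 47.85.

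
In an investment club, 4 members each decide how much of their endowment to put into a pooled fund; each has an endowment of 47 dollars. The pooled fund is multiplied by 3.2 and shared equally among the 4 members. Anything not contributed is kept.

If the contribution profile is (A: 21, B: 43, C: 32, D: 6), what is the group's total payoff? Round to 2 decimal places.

412.40 dollars

Total contributed: 21 + 43 + 32 + 6 = 102; total kept: 4 × 47 − 102 = 86.
The pooled fund pays out 3.2 × 102 = 326.40 in aggregate.
Group total = 86 + 326.40 = 412.40.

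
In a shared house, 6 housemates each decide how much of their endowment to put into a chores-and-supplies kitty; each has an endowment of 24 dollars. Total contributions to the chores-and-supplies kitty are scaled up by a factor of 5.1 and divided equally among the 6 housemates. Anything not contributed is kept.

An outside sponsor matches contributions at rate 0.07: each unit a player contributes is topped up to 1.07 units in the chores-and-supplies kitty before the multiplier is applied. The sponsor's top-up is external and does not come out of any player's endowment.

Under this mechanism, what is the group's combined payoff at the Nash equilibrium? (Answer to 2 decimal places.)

144.00 dollars

Even with the mechanism, each unit contributed returns only 5.1 × 1.07 / 6 = 0.9095 per unit of net cost, so contributing nothing is still dominant.
At the Nash equilibrium no one contributes; group total payoff = 6 × 24 = 144.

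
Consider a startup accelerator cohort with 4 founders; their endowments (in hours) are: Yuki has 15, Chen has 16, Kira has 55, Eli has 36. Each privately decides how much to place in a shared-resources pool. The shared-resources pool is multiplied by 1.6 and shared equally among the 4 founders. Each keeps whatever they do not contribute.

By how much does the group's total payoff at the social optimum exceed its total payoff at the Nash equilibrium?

73.20 hours

The private return per contributed unit is 1.6/4 = 0.4000 < 1 for every player regardless of endowment, so the Nash equilibrium is zero contribution and the group total is Σ E_j = 15 + 16 + 55 + 36 = 122.
Each contributed unit returns 1.600 to the group, so the social optimum is full contribution by everyone: group total = 1.600 × 122 = 195.20.
Efficiency loss = (1.600 − 1) × 122 = 73.20.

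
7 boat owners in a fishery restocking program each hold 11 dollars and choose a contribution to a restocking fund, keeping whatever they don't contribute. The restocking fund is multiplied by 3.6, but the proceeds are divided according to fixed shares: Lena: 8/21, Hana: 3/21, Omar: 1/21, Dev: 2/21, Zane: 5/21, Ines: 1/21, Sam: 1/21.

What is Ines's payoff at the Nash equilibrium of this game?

12.89 dollars

A player with share s gets back 3.6·s per unit contributed, so full contribution is dominant for anyone with s > 1/3.6 = 0.2778 and zero contribution is dominant for anyone below.
Lena alone (share 8/21) is above the threshold, contributing 11; the remaining 6 contribute 0. Total contributed: 11.
Ines keeps 11 and receives 3.6 × 11 × 1/21 = 1.89 from the restocking fund, for a payoff of 12.89.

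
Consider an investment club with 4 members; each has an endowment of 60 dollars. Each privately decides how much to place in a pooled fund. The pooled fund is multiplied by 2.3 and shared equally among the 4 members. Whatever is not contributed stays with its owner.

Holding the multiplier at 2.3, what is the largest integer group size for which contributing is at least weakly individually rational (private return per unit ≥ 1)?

Private return per unit is 2.3/(group size), which is ≥ 1 whenever the group size is ≤ 2.3.
The largest such integer is 2.

2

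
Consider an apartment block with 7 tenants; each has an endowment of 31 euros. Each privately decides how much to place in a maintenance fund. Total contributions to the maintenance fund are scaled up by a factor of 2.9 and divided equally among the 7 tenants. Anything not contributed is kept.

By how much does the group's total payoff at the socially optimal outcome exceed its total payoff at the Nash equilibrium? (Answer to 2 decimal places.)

Each contributed unit returns 2.9/7 = 0.4143 to its contributor — below 1 — so contributing 0 is dominant for every player. At the Nash equilibrium everyone keeps their 31, and the group total is 7 × 31 = 217.
Each contributed unit returns 2.900 to the group as a whole (0.4143 to each of 7 players), which exceeds 1, so the social optimum is full contribution: group total = 2.900 × 217 = 629.30.
Efficiency loss = 629.30 − 217 = 412.30.

412.30 euros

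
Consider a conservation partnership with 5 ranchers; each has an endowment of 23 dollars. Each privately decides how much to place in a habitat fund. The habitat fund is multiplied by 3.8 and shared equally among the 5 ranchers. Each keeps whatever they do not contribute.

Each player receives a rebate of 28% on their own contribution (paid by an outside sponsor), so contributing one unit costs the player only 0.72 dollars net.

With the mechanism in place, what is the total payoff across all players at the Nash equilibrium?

469.20 dollars

The effective private return per unit is now (3.8/5) / 0.72 = 1.0556 > 1, so every player's dominant strategy flips to full contribution.
So the Nash equilibrium is full contribution by all 5; the group earns 5 × (23 × 0.28 + 3.8 × 23) = 469.20.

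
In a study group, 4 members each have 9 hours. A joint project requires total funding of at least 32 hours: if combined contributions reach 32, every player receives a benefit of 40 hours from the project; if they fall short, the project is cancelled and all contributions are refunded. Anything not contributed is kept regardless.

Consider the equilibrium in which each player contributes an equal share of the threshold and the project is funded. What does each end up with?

Equal share of the threshold: 32/4 = 8.
At this profile no one gains by cutting their contribution: any cut drops the total below 32, the project is cancelled, contributions are refunded, and the deviator ends with 9, which is less than 9 − 8 + 40 = 41. Contributing more than 8 just wastes the excess. So contributing exactly 8 is a best response.
Each player's payoff: 9 − 8 + 40 = 41.

41 hours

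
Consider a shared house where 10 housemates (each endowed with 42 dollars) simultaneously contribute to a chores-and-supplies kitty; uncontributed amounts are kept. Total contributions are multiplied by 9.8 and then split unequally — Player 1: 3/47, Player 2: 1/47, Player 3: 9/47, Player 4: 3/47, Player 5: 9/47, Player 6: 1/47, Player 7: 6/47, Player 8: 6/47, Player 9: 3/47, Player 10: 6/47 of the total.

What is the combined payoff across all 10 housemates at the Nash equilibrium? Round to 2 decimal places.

2268.00 dollars

A player with share s gets back 9.8·s per unit contributed, so full contribution is dominant for anyone with s > 1/9.8 = 0.1020 and zero contribution is dominant for anyone below.
Player 3, Player 5, Player 7, Player 8 and Player 10 are above the threshold, contributing 42 each; the remaining 5 contribute 0. Total contributed: 210.
The chores-and-supplies kitty pays out 9.8 × 210 = 2058.00 in total (split across the unequal shares, but the aggregate is all that matters for the group sum).
The 5 free-riders keep 42 each, adding 210. Group total = 210 + 2058.00 = 2268.00.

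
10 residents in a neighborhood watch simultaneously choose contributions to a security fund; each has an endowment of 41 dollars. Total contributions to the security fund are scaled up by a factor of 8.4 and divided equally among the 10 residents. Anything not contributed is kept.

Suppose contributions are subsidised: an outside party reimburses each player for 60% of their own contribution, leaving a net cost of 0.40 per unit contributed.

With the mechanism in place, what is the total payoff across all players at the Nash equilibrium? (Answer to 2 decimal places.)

3690.00 dollars

The effective private return per unit is now (8.4/10) / 0.40 = 2.1000 > 1, so every player's dominant strategy flips to full contribution.
So the Nash equilibrium is full contribution by all 10; the group earns 10 × (41 × 0.60 + 8.4 × 41) = 3690.00.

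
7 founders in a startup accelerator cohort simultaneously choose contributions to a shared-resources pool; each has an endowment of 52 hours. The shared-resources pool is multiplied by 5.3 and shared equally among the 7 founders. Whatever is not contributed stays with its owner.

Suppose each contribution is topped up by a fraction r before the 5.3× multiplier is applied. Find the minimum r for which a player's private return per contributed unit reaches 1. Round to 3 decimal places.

With matching at rate r, one contributed unit becomes (1 + r) in the shared-resources pool and returns 5.3 × (1 + r) / 7 to the contributor.
Setting this equal to 1: 1 + r = 7/5.3 = 1.3208.
So the minimum matching rate is r = 1.3208 − 1 = 0.321.

0.321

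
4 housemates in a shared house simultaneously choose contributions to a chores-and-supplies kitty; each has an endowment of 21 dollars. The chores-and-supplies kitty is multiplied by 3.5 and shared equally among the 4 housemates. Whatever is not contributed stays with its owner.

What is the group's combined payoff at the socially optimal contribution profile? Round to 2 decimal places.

294.00 dollars

Each contributed unit returns 3.500 to the group as a whole (0.8750 to each of 4 players), which exceeds 1, so the social optimum is full contribution: group total = 3.500 × 84 = 294.00.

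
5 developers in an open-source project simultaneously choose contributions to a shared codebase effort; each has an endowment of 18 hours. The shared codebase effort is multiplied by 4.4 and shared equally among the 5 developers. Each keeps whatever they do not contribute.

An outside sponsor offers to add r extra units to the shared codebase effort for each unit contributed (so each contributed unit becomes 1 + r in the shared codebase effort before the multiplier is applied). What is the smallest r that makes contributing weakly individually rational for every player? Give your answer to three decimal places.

0.136

With matching at rate r, one contributed unit becomes (1 + r) in the shared codebase effort and returns 4.4 × (1 + r) / 5 to the contributor.
Setting this equal to 1: 1 + r = 5/4.4 = 1.1364.
So the minimum matching rate is r = 1.1364 − 1 = 0.136.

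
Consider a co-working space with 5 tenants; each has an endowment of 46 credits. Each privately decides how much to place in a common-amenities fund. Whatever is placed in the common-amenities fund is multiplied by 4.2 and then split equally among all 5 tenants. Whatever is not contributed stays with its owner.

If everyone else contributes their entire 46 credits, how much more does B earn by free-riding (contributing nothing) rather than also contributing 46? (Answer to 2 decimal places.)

Switching from a contribution of 46 to 0 lets B keep an extra 46 credits, but lowers the common-amenities fund by 46, which costs B their own share of that drop: 4.2/5 × 46 = 38.64.
Net gain = 46 − 38.64 = 7.36. The private return per contributed unit (0.8400) is below 1, so free-riding is indeed the best response regardless of what the others do.

7.36 credits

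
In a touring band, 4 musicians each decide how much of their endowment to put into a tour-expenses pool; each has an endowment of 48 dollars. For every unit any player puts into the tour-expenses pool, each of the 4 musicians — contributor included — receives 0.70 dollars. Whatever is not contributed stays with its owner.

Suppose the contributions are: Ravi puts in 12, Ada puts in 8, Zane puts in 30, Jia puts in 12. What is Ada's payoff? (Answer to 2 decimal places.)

Total contributed: 12 + 8 + 30 + 12 = 62.
Each receives 0.70 × 62 = 43.40 from the tour-expenses pool.
Ada keeps 48 − 8 = 40, so Ada's payoff is 40 + 43.40 = 83.40.

83.40 dollars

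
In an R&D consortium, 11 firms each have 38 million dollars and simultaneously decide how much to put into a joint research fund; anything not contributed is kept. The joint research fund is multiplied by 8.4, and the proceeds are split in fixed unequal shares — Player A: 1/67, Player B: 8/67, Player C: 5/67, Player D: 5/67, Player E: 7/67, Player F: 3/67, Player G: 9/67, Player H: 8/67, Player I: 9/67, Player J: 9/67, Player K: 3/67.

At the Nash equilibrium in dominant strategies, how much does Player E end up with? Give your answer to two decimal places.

204.75 million dollars

A player with share s gets back 8.4·s per unit contributed, so full contribution is dominant for anyone with s > 1/8.4 = 0.1190 and zero contribution is dominant for anyone below.
Player B, Player G, Player H, Player I and Player J clear that bar, contributing 38 each; the remaining 6 contribute 0. Total contributed: 190.
Player E keeps 38 and receives 8.4 × 190 × 7/67 = 166.75 from the joint research fund, for a payoff of 204.75.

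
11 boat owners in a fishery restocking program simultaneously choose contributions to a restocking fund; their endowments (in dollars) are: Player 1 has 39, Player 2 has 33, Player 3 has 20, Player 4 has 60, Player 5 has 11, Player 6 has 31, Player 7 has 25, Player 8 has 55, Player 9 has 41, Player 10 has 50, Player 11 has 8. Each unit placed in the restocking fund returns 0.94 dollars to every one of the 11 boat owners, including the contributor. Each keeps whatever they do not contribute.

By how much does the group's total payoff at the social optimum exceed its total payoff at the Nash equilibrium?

3483.82 dollars

The private return per contributed unit is 0.94 < 1 for everyone, so the Nash equilibrium is zero contribution and the group total is Σ E_j = 39 + 33 + 20 + 60 + 11 + 31 + 25 + 55 + 41 + 50 + 8 = 373.
Each contributed unit returns 10.340 to the group, so the social optimum is full contribution by everyone: group total = 10.340 × 373 = 3856.82.
Efficiency loss = (10.340 − 1) × 373 = 3483.82.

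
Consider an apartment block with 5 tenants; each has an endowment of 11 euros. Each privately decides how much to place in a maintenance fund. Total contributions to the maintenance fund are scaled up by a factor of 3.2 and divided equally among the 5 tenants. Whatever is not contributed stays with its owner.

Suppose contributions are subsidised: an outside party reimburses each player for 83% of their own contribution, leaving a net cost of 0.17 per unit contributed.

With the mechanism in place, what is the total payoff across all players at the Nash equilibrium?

Under the mechanism each unit contributed yields (3.2/5) / 0.17 = 3.7647 back to its contributor per unit of net cost, which exceeds 1, making full contribution the dominant choice for everyone.
So the Nash equilibrium is full contribution by all 5; the group earns 5 × (11 × 0.83 + 3.2 × 11) = 221.65.

221.65 euros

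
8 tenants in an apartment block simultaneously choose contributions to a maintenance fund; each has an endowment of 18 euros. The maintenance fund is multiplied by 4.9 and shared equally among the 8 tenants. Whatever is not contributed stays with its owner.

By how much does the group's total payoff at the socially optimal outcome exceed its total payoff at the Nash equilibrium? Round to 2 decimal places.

Each contributed unit returns 4.9/8 = 0.6125 to its contributor — below 1 — so contributing 0 is dominant for every player. At the Nash equilibrium everyone keeps their 18, and the group total is 8 × 18 = 144.
Each contributed unit returns 4.900 to the group as a whole (0.6125 to each of 8 players), which exceeds 1, so the social optimum is full contribution: group total = 4.900 × 144 = 705.60.
Efficiency loss = 705.60 − 144 = 561.60.

561.60 euros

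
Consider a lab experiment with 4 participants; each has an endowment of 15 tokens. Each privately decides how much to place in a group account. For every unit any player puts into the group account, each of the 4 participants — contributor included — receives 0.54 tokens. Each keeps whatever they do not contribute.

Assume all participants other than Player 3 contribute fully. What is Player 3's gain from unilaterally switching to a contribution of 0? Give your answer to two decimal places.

6.90 tokens

Switching from a contribution of 15 to 0 lets Player 3 keep an extra 15 tokens, but lowers the group account by 15, which costs Player 3 their own share of that drop: 0.54 × 15 = 8.10.
Net gain = 15 − 8.10 = 6.90. The private return per contributed unit (0.54) is below 1, so free-riding is indeed the best response regardless of what the others do.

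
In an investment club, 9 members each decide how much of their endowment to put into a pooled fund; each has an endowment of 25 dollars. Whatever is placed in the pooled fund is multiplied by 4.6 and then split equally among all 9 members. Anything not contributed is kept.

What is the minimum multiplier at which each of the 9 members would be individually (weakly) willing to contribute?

9

A contributed unit returns (multiplier)/9 to its contributor.
This reaches 1 exactly when the multiplier is 9.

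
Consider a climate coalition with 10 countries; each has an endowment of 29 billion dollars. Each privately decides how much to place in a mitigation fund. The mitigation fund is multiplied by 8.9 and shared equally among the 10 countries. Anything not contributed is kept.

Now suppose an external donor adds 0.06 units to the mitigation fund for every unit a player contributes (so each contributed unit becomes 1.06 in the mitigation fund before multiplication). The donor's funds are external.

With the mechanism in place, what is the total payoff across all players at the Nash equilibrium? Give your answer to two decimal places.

With the mechanism, a contributed unit returns 8.9 × 1.06 / 10 = 0.9434 per unit of net cost — still below 1 — so contributing 0 remains dominant for every player.
At the Nash equilibrium no one contributes; group total payoff = 10 × 29 = 290.

290.00 billion dollars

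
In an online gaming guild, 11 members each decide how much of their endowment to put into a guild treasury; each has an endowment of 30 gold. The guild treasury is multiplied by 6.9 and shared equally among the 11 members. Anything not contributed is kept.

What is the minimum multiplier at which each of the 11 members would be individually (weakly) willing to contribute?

A contributed unit returns (multiplier)/11 to its contributor.
This reaches 1 exactly when the multiplier is 11.

11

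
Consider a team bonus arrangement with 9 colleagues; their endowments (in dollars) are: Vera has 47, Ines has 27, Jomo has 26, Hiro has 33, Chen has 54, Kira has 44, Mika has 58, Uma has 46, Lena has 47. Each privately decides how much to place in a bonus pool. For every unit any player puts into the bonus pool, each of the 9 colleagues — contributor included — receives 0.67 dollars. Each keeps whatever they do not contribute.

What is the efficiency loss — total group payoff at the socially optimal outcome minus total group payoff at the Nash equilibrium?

The private return per contributed unit is 0.67 < 1 for everyone, so the Nash equilibrium is zero contribution and the group total is Σ E_j = 47 + 27 + 26 + 33 + 54 + 44 + 58 + 46 + 47 = 382.
Each contributed unit returns 6.030 to the group, so the social optimum is full contribution by everyone: group total = 6.030 × 382 = 2303.46.
Efficiency loss = (6.030 − 1) × 382 = 1921.46.

1921.46 dollars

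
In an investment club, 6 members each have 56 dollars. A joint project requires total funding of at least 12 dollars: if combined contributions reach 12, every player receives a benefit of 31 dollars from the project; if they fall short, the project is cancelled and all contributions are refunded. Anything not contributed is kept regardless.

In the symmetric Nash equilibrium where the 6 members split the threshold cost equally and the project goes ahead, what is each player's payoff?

85 dollars

Equal share of the threshold: 12/6 = 2.
At this profile no one gains by cutting their contribution: any cut drops the total below 12, the project is cancelled, contributions are refunded, and the deviator ends with 56, which is less than 56 − 2 + 31 = 85. Contributing more than 2 just wastes the excess. So contributing exactly 2 is a best response.
Each player's payoff: 56 − 2 + 31 = 85.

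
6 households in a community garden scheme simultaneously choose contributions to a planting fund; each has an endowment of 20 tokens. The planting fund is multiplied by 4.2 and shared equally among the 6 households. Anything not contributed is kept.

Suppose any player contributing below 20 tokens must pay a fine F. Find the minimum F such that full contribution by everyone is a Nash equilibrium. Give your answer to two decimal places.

Given the others contribute fully, the best deviation is to contribute 0 (any partial contribution still incurs the fine and gives up units whose private return 0.7000 is below 1).
Deviating from 20 to 0 saves 20 tokens but forfeits the deviator's share of the drop in the planting fund: 4.2/6 × 20 = 14.00.
So the deviation gain is 20 − 14.00 = 6.00, and the fine must be at least 6.00 tokens to wipe it out.

6.00 tokens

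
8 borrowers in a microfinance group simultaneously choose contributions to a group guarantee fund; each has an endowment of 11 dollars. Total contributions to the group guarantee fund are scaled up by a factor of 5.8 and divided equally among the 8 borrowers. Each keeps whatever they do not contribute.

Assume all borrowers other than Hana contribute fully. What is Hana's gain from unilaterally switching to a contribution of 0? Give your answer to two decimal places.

Switching from a contribution of 11 to 0 lets Hana keep an extra 11 dollars, but lowers the group guarantee fund by 11, which costs Hana their own share of that drop: 5.8/8 × 11 = 7.97.
Net gain = 11 − 7.97 = 3.03. The private return per contributed unit (0.7250) is below 1, so free-riding is indeed the best response regardless of what the others do.

3.03 dollars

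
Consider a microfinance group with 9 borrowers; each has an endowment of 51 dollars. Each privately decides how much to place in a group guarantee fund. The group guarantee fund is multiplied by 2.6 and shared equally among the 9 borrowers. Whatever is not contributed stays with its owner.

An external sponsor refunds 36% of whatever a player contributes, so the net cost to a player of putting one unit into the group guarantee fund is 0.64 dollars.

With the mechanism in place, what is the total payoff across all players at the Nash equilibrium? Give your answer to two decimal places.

459.00 dollars

The effective private return is (2.6/9) / 0.64 = 0.4514, which is still under 1, so the mechanism doesn't change anyone's dominant strategy: zero contribution.
At the Nash equilibrium no one contributes; group total payoff = 9 × 51 = 459.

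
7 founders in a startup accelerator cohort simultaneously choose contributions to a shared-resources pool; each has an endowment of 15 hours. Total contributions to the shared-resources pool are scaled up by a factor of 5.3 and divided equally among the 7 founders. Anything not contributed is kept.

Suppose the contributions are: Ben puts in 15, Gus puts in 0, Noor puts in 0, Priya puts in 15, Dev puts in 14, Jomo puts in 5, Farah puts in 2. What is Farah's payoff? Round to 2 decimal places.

51.61 hours

Total contributed: 15 + 0 + 0 + 15 + 14 + 5 + 2 = 51.
Each receives 5.3 × 51 / 7 = 38.61 from the shared-resources pool.
Farah keeps 15 − 2 = 13, so Farah's payoff is 13 + 38.61 = 51.61.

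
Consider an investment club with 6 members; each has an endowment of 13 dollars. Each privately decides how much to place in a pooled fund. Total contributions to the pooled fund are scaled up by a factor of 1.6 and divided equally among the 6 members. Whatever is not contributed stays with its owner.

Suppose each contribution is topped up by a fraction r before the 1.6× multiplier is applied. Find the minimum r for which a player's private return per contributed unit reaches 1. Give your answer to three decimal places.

2.750

With matching at rate r, one contributed unit becomes (1 + r) in the pooled fund and returns 1.6 × (1 + r) / 6 to the contributor.
Setting this equal to 1: 1 + r = 6/1.6 = 3.7500.
So the minimum matching rate is r = 3.7500 − 1 = 2.750.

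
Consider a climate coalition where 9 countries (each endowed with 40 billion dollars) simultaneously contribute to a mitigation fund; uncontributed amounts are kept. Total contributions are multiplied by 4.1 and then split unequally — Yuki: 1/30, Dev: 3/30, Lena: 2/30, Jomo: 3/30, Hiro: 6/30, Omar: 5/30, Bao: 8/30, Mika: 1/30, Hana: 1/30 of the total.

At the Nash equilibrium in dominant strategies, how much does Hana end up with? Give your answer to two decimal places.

A player with share s gets back 4.1·s per unit contributed, so full contribution is dominant for anyone with s > 1/4.1 = 0.2439 and zero contribution is dominant for anyone below.
The only share above 0.2439 is Bao's 8/30, contributing 40; the remaining 8 contribute 0. Total contributed: 40.
Hana keeps 40 and receives 4.1 × 40 × 1/30 = 5.47 from the mitigation fund, for a payoff of 45.47.

45.47 billion dollars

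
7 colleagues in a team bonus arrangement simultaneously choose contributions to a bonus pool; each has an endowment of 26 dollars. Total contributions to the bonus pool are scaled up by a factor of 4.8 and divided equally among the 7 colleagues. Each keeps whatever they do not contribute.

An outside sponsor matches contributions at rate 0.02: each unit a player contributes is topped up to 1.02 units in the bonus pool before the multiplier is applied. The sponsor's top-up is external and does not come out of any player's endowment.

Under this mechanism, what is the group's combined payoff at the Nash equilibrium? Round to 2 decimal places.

182.00 dollars

Even with the mechanism, each unit contributed returns only 4.8 × 1.02 / 7 = 0.6994 per unit of net cost, so contributing nothing is still dominant.
At the Nash equilibrium no one contributes; group total payoff = 7 × 26 = 182.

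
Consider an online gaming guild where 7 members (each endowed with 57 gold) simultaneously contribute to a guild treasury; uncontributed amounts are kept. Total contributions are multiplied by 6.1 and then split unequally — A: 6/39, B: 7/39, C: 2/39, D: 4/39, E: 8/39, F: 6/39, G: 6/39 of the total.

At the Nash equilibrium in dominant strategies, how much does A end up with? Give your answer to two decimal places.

163.98 gold

For player j, contributing a unit is worthwhile iff 6.1 × (j's share) ≥ 1, i.e. iff j's share is at least 0.1639.
The shares above 0.1639 belong to B and E, contributing 57 each; the remaining 5 contribute 0. Total contributed: 114.
A keeps 57 and receives 6.1 × 114 × 6/39 = 106.98 from the guild treasury, for a payoff of 163.98.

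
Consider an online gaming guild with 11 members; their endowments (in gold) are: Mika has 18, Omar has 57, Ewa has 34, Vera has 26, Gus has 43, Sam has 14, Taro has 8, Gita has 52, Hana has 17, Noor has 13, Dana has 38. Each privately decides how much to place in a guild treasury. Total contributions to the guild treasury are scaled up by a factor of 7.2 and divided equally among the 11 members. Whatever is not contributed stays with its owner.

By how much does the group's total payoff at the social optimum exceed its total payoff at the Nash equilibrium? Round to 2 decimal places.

1984.00 gold

The private return per contributed unit is 7.2/11 = 0.6545 < 1 for every player regardless of endowment, so the Nash equilibrium is zero contribution and the group total is Σ E_j = 18 + 57 + 34 + 26 + 43 + 14 + 8 + 52 + 17 + 13 + 38 = 320.
Each contributed unit returns 7.200 to the group, so the social optimum is full contribution by everyone: group total = 7.200 × 320 = 2304.00.
Efficiency loss = (7.200 − 1) × 320 = 1984.00.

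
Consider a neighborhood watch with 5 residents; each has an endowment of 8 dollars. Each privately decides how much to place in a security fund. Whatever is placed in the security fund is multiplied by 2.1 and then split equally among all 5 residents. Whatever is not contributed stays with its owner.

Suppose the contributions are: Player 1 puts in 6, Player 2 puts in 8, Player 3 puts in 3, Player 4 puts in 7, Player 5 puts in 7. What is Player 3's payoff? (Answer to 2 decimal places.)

18.02 dollars

Total contributed: 6 + 8 + 3 + 7 + 7 = 31.
Each receives 2.1 × 31 / 5 = 13.02 from the security fund.
Player 3 keeps 8 − 3 = 5, so Player 3's payoff is 5 + 13.02 = 18.02.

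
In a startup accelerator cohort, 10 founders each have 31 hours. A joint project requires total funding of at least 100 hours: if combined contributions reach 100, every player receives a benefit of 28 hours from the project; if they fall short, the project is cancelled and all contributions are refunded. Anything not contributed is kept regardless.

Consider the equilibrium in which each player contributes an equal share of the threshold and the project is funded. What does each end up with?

Equal share of the threshold: 100/10 = 10.
At this profile no one gains by cutting their contribution: any cut drops the total below 100, the project is cancelled, contributions are refunded, and the deviator ends with 31, which is less than 31 − 10 + 28 = 49. Contributing more than 10 just wastes the excess. So contributing exactly 10 is a best response.
Each player's payoff: 31 − 10 + 28 = 49.

49 hours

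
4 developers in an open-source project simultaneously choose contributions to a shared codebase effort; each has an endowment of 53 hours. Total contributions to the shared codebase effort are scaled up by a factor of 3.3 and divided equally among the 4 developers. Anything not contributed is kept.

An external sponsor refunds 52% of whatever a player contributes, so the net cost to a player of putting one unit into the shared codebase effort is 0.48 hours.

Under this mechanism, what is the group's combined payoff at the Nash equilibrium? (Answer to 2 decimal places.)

809.84 hours

Under the mechanism each unit contributed yields (3.3/4) / 0.48 = 1.7188 back to its contributor per unit of net cost, which exceeds 1, making full contribution the dominant choice for everyone.
So the Nash equilibrium is full contribution by all 4; the group earns 4 × (53 × 0.52 + 3.3 × 53) = 809.84.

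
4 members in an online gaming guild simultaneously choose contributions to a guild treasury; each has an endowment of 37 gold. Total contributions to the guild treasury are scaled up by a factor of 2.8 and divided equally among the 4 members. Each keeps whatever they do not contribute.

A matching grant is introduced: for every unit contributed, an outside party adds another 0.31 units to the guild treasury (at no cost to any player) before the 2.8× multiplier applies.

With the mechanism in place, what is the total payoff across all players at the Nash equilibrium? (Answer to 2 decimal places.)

148.00 gold

Even with the mechanism, each unit contributed returns only 2.8 × 1.31 / 4 = 0.9170 per unit of net cost, so contributing nothing is still dominant.
At the Nash equilibrium no one contributes; group total payoff = 4 × 37 = 148.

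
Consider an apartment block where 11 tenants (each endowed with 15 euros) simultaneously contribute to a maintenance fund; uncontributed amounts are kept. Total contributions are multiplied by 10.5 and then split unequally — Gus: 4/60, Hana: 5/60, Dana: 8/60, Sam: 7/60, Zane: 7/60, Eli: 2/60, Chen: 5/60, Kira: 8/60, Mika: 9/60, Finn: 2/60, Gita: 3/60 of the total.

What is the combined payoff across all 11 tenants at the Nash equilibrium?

A player with share s gets back 10.5·s per unit contributed, so full contribution is dominant for anyone with s > 1/10.5 = 0.0952 and zero contribution is dominant for anyone below.
Dana, Sam, Zane, Kira and Mika are above the threshold, contributing 15 each; the remaining 6 contribute 0. Total contributed: 75.
The maintenance fund pays out 10.5 × 75 = 787.50 in total (split across the unequal shares, but the aggregate is all that matters for the group sum).
The 6 free-riders keep 15 each, adding 90. Group total = 90 + 787.50 = 877.50.

877.50 euros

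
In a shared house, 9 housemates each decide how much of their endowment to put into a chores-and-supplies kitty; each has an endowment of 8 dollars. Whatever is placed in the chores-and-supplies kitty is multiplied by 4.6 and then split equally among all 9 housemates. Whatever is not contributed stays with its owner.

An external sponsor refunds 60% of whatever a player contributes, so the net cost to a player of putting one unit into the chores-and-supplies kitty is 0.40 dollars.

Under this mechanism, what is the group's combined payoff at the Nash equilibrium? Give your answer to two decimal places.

374.40 dollars

With the mechanism, a contributed unit returns (4.6/9) / 0.40 = 1.2778 per unit of net cost to the contributor — now above 1 — so contributing fully is weakly dominant for every player.
At the Nash equilibrium everyone contributes 8. Group total payoff = 9 × (8 × 0.60 + 4.6 × 8) = 374.40.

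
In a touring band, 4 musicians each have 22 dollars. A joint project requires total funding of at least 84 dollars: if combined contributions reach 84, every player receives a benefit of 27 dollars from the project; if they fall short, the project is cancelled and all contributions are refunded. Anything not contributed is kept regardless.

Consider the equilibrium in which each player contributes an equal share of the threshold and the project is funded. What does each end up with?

28 dollars

Equal share of the threshold: 84/4 = 21.
At this profile no one gains by cutting their contribution: any cut drops the total below 84, the project is cancelled, contributions are refunded, and the deviator ends with 22, which is less than 22 − 21 + 27 = 28. Contributing more than 21 just wastes the excess. So contributing exactly 21 is a best response.
Each player's payoff: 22 − 21 + 27 = 28.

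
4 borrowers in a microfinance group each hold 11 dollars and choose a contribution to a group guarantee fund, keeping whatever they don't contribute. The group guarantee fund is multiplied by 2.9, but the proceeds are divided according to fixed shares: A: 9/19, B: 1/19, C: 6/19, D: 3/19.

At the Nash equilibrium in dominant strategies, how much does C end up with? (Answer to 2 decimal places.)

Player j's private return per contributed unit is 2.9 × (j's share). Contributing is weakly dominant for j when that share is at least 1/2.9 = 0.3448, and contributing 0 is dominant otherwise.
A alone (share 9/19) is above the threshold, contributing 11; the remaining 3 contribute 0. Total contributed: 11.
C keeps 11 and receives 2.9 × 11 × 6/19 = 10.07 from the group guarantee fund, for a payoff of 21.07.

21.07 dollars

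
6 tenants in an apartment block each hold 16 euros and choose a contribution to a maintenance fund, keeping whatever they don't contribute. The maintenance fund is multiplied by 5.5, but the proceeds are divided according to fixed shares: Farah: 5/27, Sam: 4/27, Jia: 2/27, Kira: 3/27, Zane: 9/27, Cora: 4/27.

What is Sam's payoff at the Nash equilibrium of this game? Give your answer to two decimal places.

42.07 euros

For player j, contributing a unit is worthwhile iff 5.5 × (j's share) ≥ 1, i.e. iff j's share is at least 0.1818.
The shares above 0.1818 belong to Farah and Zane, contributing 16 each; the remaining 4 contribute 0. Total contributed: 32.
Sam keeps 16 and receives 5.5 × 32 × 4/27 = 26.07 from the maintenance fund, for a payoff of 42.07.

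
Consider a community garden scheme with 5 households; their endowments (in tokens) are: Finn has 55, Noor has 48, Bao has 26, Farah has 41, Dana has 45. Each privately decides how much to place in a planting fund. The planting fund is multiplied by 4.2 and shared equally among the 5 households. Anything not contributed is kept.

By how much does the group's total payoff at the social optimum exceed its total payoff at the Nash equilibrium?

688.00 tokens

The private return per contributed unit is 4.2/5 = 0.8400 < 1 for every player regardless of endowment, so the Nash equilibrium is zero contribution and the group total is Σ E_j = 55 + 48 + 26 + 41 + 45 = 215.
Each contributed unit returns 4.200 to the group, so the social optimum is full contribution by everyone: group total = 4.200 × 215 = 903.00.
Efficiency loss = (4.200 − 1) × 215 = 688.00.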